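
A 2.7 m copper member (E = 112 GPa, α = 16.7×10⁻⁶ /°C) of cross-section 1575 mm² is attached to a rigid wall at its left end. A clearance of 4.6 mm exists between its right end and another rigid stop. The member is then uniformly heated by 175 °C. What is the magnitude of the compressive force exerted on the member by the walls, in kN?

P ≈ 215 kN

Free thermal elongation = αΔT L = 16.7×10⁻⁶ × 175 × 2700 = 7.891 mm.
After closing the 4.6 mm clearance, 7.891 − 4.6 = 3.291 mm of expansion remains to be suppressed by the wall.
Compatibility: PL/(AE) = 3.291 mm, so σ = P/A = E × (3.291/2700) = 136.5 MPa.
Force on the wall = σA = 136.5 × 1575 mm² = 215 kN.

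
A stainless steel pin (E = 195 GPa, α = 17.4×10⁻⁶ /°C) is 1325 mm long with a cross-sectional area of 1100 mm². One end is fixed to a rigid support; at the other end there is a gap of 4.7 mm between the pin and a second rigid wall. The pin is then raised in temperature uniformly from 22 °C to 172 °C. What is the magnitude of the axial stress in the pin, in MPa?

If the wall were absent the pin would grow by αΔT L = 17.4×10⁻⁶ × 150 × 1325 = 3.458 mm.
This is smaller than the 4.7 mm clearance, so the pin expands freely without reaching the stop — the stress is zero.

σ ≈ 0 MPa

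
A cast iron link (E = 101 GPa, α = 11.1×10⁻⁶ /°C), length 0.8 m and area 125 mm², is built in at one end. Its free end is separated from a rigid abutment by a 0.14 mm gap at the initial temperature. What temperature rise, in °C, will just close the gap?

The gap closes when αΔT L = 0.14 mm, since the link is still unstressed at that instant.
So ΔT = g/(αL) = 0.14/(11.1×10⁻⁶ × 800) = 15.77 °C.

ΔT ≈ 15.8 °C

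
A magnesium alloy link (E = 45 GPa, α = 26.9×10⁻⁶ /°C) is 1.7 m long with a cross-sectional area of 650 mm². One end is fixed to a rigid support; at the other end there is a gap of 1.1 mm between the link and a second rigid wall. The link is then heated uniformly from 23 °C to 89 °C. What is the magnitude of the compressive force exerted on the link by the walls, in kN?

If the wall were absent the link would grow by αΔT L = 26.9×10⁻⁶ × 66 × 1700 = 3.018 mm.
After closing the 1.1 mm clearance, 3.018 − 1.1 = 1.918 mm of expansion remains to be suppressed by the wall.
That suppressed elongation corresponds to σ = E·Δ/L = 45×10³ × 1.918/1700 = 50.78 MPa.
P = σA = 50.78 × 650 = 33 kN.

P ≈ 33 kN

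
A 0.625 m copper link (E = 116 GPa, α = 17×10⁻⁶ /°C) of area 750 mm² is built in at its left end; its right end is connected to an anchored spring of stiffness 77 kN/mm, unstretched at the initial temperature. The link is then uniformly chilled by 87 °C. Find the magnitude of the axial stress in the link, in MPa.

Free thermal contraction: δ_free = αΔT L = 17×10⁻⁶ × 87 × 625 = 0.9244 mm.
With a force P in the spring, the elastic change of the link is PL/(AE) and that of the spring is P/k; compatibility requires their sum to equal δ_free.
So P = δ_free / [L/(AE) + 1/k] = 0.9244 / [ 625/(750×116×10³) + 1/(77×10³) ].
P = 0.9244 / 2.017×10⁻⁵ = 45830 N.
σ = P/A = 45830/750 = 61.1 MPa.

σ ≈ 61.1 MPa (tensile)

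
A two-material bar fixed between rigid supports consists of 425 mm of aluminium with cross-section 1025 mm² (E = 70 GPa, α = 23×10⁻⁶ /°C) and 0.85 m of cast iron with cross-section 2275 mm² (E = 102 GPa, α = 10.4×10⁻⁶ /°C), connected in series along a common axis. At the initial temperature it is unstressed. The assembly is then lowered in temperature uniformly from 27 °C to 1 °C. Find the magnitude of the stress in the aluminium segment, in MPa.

σ ≈ 49.3 MPa (tensile)

With the walls removed the bar would change length by δ_free = Σ αᵢΔT Lᵢ = 23×10⁻⁶×26×425 + 10.4×10⁻⁶×26×850 = 0.484 mm.
The rigid supports impose zero overall length change; the single axial force P common to all segments must satisfy P Σ Lᵢ/(AᵢEᵢ) = δ_free.
The series flexibility is Σ Lᵢ/(AᵢEᵢ) = 425/(1025×70×10³) + 850/(2275×102×10³) = 9.586×10⁻⁶ mm/N.
P = 0.484 / 9.586×10⁻⁶ = 50490 N = 50.49 kN, tensile.
σ_{aluminium} = P / A = 50490 / 1025 = 49.26 MPa.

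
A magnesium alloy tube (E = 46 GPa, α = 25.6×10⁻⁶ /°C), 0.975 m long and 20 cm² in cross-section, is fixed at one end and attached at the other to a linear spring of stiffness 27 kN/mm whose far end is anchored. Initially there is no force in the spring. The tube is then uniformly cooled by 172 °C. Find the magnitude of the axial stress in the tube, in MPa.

σ ≈ 45.1 MPa (tensile)

If the spring were absent the tube would shorten by αΔT L = 25.6×10⁻⁶ × 172 × 975 = 4.293 mm.
Let P be the tensile force in the spring. The tube extends elastically by PL/(AE) and the spring stretches by P/k; together these equal δ_free.
P [ L/(AE) + 1/k ] = δ_free → P [ 975/(2000×46×10³) + 1/(27×10³) ] = 4.293.
P = 4.293 / 4.763×10⁻⁵ = 90130 N.
σ = P/A = 90130/2000 = 45.06 MPa.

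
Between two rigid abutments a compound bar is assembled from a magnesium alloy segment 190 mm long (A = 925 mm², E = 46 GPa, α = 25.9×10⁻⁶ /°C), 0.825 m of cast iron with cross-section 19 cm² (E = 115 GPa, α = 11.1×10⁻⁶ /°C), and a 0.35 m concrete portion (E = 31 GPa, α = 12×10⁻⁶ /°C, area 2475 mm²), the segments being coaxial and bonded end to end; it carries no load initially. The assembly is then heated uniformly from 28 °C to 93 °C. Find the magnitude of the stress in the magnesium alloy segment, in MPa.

Free thermal expansion of the whole bar: Σ αᵢΔT Lᵢ = 25.9×10⁻⁶×65×190 + 11.1×10⁻⁶×65×825 + 12×10⁻⁶×65×350 = 1.188 mm.
The walls prevent any net length change, so an axial force P (same in every segment) develops. Compatibility: P · Σ Lᵢ/(AᵢEᵢ) = δ_free.
The series flexibility is Σ Lᵢ/(AᵢEᵢ) = 190/(925×46×10³) + 825/(1900×115×10³) + 350/(2475×31×10³) = 1.28×10⁻⁵ mm/N.
P = 1.188 / 1.28×10⁻⁵ = 92800 N = 92.8 kN, compressive.
σ_{magnesium alloy} = P / A = 92800 / 925 = 100.3 MPa.

σ ≈ 100 MPa (compressive)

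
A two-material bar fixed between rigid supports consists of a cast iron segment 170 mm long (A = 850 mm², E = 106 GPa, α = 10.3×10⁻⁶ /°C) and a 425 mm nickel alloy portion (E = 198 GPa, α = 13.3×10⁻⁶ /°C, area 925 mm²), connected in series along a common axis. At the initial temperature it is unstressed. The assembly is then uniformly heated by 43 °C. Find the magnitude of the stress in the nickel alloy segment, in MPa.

σ ≈ 81.8 MPa (compressive)

If the supports were absent, the total length change would be Σ αᵢΔT Lᵢ = 10.3×10⁻⁶×43×170 + 13.3×10⁻⁶×43×425 = 0.3184 mm.
The walls prevent any net length change, so an axial force P (same in every segment) develops. Compatibility: P · Σ Lᵢ/(AᵢEᵢ) = δ_free.
The series flexibility is Σ Lᵢ/(AᵢEᵢ) = 170/(850×106×10³) + 425/(925×198×10³) = 4.207×10⁻⁶ mm/N.
P = 0.3184 / 4.207×10⁻⁶ = 75670 N = 75.67 kN, compressive.
σ_{nickel alloy} = P / A = 75670 / 925 = 81.8 MPa.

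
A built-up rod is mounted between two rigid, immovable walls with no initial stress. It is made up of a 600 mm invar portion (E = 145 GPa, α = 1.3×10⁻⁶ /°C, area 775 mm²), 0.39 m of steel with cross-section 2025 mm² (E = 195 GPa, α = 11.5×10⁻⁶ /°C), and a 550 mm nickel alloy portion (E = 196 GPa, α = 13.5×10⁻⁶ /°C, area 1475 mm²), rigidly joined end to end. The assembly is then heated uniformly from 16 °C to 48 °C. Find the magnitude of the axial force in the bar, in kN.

If the supports were absent, the total length change would be Σ αᵢΔT Lᵢ = 1.3×10⁻⁶×32×600 + 11.5×10⁻⁶×32×390 + 13.5×10⁻⁶×32×550 = 0.4061 mm.
The rigid supports impose zero overall length change; the single axial force P common to all segments must satisfy P Σ Lᵢ/(AᵢEᵢ) = δ_free.
The series flexibility is Σ Lᵢ/(AᵢEᵢ) = 600/(775×145×10³) + 390/(2025×195×10³) + 550/(1475×196×10³) = 8.229×10⁻⁶ mm/N.
So P = 0.4061 / 8.229×10⁻⁶ = 49.35 kN, compressive.

P ≈ 49.3 kN (compressive)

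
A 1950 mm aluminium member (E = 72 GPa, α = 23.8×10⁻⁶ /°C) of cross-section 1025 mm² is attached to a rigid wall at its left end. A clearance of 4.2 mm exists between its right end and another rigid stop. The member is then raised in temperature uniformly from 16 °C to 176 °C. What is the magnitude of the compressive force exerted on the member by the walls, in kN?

P ≈ 122 kN

Unrestrained expansion: δ_free = αΔT L = 23.8×10⁻⁶ × 160 × 1950 = 7.426 mm.
This exceeds the 4.2 mm gap, so the wall pushes back. The portion of expansion that must be recovered elastically is δ_free − gap = 7.426 − 4.2 = 3.226 mm.
So σ = E(δ_free − g)/L = 72×10³ × 3.226/1950 = 119.1 MPa.
P = σA = 119.1 × 1025 = 122.1 kN.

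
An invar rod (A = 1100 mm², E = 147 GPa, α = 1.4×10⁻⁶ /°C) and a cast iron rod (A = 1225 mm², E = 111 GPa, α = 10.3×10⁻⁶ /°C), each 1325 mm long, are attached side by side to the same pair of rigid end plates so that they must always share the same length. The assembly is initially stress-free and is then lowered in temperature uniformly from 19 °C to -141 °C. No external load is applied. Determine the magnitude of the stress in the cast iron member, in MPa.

Both members must finish at the same length. With the larger α, the cast iron tends to over-contract; the plates restrain it, putting the cast iron in tension and the invar in compression. With no external load the two internal forces are equal and opposite, magnitude P.
Setting the final lengths equal and cancelling L: (α₁ − α₂)ΔT = P/(A₁E₁) + P/(A₂E₂).
|α₁ − α₂|·ΔT = 8.9×10⁻⁶ × 160 = 0.001424.
1/(A₁E₁) + 1/(A₂E₂) = 1/(1100×147×10³) + 1/(1225×111×10³) = 1.354×10⁻⁸ N⁻¹.
P = 0.001424 / 1.354×10⁻⁸ = 105200 N = 105.2 kN.
σ_{cast iron} = P/A₂ = 105200/1225 = 85.86 MPa, tensile.

σ ≈ 85.9 MPa (tensile)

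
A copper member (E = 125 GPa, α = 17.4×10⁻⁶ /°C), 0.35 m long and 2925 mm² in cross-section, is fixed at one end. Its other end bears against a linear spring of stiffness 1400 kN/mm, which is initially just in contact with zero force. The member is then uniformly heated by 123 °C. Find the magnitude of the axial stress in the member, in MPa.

σ ≈ 153 MPa (compressive)

Free thermal expansion: δ_free = αΔT L = 17.4×10⁻⁶ × 123 × 350 = 0.7491 mm.
Let P be the compressive force at the spring. The member shortens elastically by PL/(AE) and the spring compresses by P/k; together these equal δ_free.
P [ L/(AE) + 1/k ] = δ_free → P [ 350/(2925×125×10³) + 1/(1400×10³) ] = 0.7491.
P = 0.7491 / 1.672×10⁻⁶ = 448100 N.
σ = P/A = 448100/2925 = 153.2 MPa.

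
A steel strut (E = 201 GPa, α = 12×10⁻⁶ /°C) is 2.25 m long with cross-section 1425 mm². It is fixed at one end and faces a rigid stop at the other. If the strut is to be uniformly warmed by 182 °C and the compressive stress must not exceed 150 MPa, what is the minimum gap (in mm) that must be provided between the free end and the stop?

g ≈ 3.23 mm

Free expansion if unrestrained: δ_free = αΔT L = 12×10⁻⁶ × 182 × 2250 = 4.914 mm.
A stress of 150 MPa corresponds to the wall pushing the strut back by σL/E = 150×2250/(201×10³) = 1.679 mm.
The gap must absorb the remainder: g_min = 4.914 − 1.679 = 3.235 mm.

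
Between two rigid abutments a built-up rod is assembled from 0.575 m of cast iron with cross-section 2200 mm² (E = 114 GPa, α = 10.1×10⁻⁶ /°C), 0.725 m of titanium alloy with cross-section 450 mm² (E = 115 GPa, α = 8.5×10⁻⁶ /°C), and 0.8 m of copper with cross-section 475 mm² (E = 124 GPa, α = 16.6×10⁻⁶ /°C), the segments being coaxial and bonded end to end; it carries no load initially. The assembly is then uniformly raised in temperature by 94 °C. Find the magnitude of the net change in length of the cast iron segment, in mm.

If the supports were absent, the total length change would be Σ αᵢΔT Lᵢ = 10.1×10⁻⁶×94×575 + 8.5×10⁻⁶×94×725 + 16.6×10⁻⁶×94×800 = 2.373 mm.
The rigid supports impose zero overall length change; the single axial force P common to all segments must satisfy P Σ Lᵢ/(AᵢEᵢ) = δ_free.
The series flexibility is Σ Lᵢ/(AᵢEᵢ) = 575/(2200×114×10³) + 725/(450×115×10³) + 800/(475×124×10³) = 2.988×10⁻⁵ mm/N.
So P = 2.373 / 2.988×10⁻⁵ = 79.42 kN, compressive.
For the cast iron segment, free thermal change = 10.1×10⁻⁶×94×575 = 0.5459 mm and elastic change from P = 79420×575/(2200×114×10³) = 0.1821 mm; these oppose, so the net change is 0.364 mm (segment lengthens).

|ΔL| ≈ 0.364 mm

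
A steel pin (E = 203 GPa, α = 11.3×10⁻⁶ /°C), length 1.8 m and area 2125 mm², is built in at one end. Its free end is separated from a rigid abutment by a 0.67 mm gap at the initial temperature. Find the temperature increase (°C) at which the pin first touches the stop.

The gap closes when αΔT L = 0.67 mm, since the pin is still unstressed at that instant.
So ΔT = g/(αL) = 0.67/(11.3×10⁻⁶ × 1800) = 32.94 °C.

ΔT ≈ 32.9 °C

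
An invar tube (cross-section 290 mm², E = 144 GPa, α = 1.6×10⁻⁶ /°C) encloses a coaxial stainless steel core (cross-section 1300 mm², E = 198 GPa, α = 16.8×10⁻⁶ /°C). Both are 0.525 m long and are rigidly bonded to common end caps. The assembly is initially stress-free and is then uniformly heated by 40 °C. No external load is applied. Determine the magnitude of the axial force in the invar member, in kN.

The stainless steel has the larger α, so on heating it would change length more than the invar if both were free. The rigid plates force a common final length, so the stainless steel is put into compression and the invar into tension, with equal and opposite forces P (no external load).
Compatibility of the two members (thermal + elastic change equal): (α₁ − α₂)ΔT = P·[1/(A₁E₁) + 1/(A₂E₂)].
|α₁ − α₂|·ΔT = 15.2×10⁻⁶ × 40 = 0.000608.
1/(A₁E₁) + 1/(A₂E₂) = 1/(290×144×10³) + 1/(1300×198×10³) = 2.783×10⁻⁸ N⁻¹.
So P = 0.000608 / 2.783×10⁻⁸ = 21.85 kN.

P ≈ 21.8 kN (tensile in the invar)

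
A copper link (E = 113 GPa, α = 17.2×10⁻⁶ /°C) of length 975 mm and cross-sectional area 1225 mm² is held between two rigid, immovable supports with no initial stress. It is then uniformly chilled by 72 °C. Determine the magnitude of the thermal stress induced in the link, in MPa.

σ ≈ 140 MPa (tensile)

Because both ends are immovable the net strain is zero, and the suppressed thermal strain is αΔT = 17.2×10⁻⁶ × 72 = 1238.4×10⁻⁶.
σ = EαΔT = 113×10³ × 17.2×10⁻⁶ × 72 = 139.9 MPa (tensile; the link is trying to contract).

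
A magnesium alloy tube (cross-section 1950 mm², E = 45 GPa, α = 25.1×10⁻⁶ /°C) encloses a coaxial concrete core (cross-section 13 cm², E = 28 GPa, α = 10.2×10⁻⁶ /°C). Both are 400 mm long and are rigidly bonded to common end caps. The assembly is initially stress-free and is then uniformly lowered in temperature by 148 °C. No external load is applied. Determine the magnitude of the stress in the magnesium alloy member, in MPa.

Equilibrium of a rigid end plate with no external load gives equal and opposite internal forces ±P in the two members. Since α_{magnesium alloy} > α_{concrete}, cooling drives the magnesium alloy into tension and the concrete into compression.
Compatibility of the two members (thermal + elastic change equal): (α₁ − α₂)ΔT = P·[1/(A₁E₁) + 1/(A₂E₂)].
|α₁ − α₂|·ΔT = 14.9×10⁻⁶ × 148 = 0.002205.
1/(A₁E₁) + 1/(A₂E₂) = 1/(1950×45×10³) + 1/(1300×28×10³) = 3.887×10⁻⁸ N⁻¹.
P = 0.002205 / 3.887×10⁻⁸ = 56730 N = 56.73 kN.
σ_{magnesium alloy} = P/A₁ = 56730/1950 = 29.09 MPa, tensile.

σ ≈ 29.1 MPa (tensile)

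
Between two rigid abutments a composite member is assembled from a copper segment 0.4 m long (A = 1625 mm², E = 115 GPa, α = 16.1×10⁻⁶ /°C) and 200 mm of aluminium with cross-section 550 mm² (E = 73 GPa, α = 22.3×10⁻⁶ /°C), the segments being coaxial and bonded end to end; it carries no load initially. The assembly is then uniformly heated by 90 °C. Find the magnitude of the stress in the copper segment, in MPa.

If the supports were absent, the total length change would be Σ αᵢΔT Lᵢ = 16.1×10⁻⁶×90×400 + 22.3×10⁻⁶×90×200 = 0.981 mm.
The rigid supports impose zero overall length change; the single axial force P common to all segments must satisfy P Σ Lᵢ/(AᵢEᵢ) = δ_free.
The series flexibility is Σ Lᵢ/(AᵢEᵢ) = 400/(1625×115×10³) + 200/(550×73×10³) = 7.122×10⁻⁶ mm/N.
So P = 0.981 / 7.122×10⁻⁶ = 137.7 kN, compressive.
σ_{copper} = P / A = 137700 / 1625 = 84.77 MPa.

σ ≈ 84.8 MPa (compressive)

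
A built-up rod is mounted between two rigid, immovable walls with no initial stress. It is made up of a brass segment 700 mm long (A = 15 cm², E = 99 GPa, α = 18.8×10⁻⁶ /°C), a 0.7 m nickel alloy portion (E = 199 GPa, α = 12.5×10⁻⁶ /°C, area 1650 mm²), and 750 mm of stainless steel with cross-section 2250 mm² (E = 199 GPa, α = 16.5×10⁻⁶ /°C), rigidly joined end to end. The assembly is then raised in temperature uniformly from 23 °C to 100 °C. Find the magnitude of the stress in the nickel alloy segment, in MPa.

σ ≈ 188 MPa (compressive)

Free thermal expansion of the whole bar: Σ αᵢΔT Lᵢ = 18.8×10⁻⁶×77×700 + 12.5×10⁻⁶×77×700 + 16.5×10⁻⁶×77×750 = 2.64 mm.
The walls prevent any net length change, so an axial force P (same in every segment) develops. Compatibility: P · Σ Lᵢ/(AᵢEᵢ) = δ_free.
The series flexibility is Σ Lᵢ/(AᵢEᵢ) = 700/(1500×99×10³) + 700/(1650×199×10³) + 750/(2250×199×10³) = 8.521×10⁻⁶ mm/N.
Hence P = δ_free / Σ(L/AE) = 2.64/8.521×10⁻⁶ = 309.8 kN (compressive).
σ_{nickel alloy} = P / A = 309800 / 1650 = 187.8 MPa.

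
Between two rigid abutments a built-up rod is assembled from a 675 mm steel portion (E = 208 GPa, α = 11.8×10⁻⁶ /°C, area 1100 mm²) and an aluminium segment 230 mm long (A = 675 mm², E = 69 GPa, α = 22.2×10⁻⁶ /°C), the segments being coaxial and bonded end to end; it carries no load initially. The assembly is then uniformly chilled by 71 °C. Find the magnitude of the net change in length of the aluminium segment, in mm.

Free thermal contraction of the whole bar: Σ αᵢΔT Lᵢ = 11.8×10⁻⁶×71×675 + 22.2×10⁻⁶×71×230 = 0.928 mm.
The walls prevent any net length change, so an axial force P (same in every segment) develops. Compatibility: P · Σ Lᵢ/(AᵢEᵢ) = δ_free.
The series flexibility is Σ Lᵢ/(AᵢEᵢ) = 675/(1100×208×10³) + 230/(675×69×10³) = 7.888×10⁻⁶ mm/N.
P = 0.928 / 7.888×10⁻⁶ = 117600 N = 117.6 kN, tensile.
For the aluminium segment, free thermal change = 22.2×10⁻⁶×71×230 = 0.3625 mm and elastic change from P = 117600×230/(675×69×10³) = 0.581 mm; these oppose, so the net change is 0.218 mm (segment lengthens).

|ΔL| ≈ 0.218 mm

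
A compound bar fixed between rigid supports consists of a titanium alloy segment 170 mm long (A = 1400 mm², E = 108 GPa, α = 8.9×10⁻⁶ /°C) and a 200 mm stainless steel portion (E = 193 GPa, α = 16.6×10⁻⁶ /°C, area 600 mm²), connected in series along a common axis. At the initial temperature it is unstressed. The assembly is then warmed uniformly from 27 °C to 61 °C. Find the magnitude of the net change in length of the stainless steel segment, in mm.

|ΔL| ≈ 0.0134 mm

With the walls removed the bar would change length by δ_free = Σ αᵢΔT Lᵢ = 8.9×10⁻⁶×34×170 + 16.6×10⁻⁶×34×200 = 0.1643 mm.
Since the ends are fixed, an axial force P builds up, equal in every segment, with P · Σ Lᵢ/(AᵢEᵢ) = δ_free.
Σ Lᵢ/(AᵢEᵢ) = 170/(1400×108×10³) + 200/(600×193×10³) = 2.851×10⁻⁶ mm/N.
Hence P = δ_free / Σ(L/AE) = 0.1643/2.851×10⁻⁶ = 57.63 kN (compressive).
For the stainless steel segment, free thermal change = 16.6×10⁻⁶×34×200 = 0.1129 mm and elastic change from P = 57630×200/(600×193×10³) = 0.09953 mm; these oppose, so the net change is 0.0134 mm (segment lengthens).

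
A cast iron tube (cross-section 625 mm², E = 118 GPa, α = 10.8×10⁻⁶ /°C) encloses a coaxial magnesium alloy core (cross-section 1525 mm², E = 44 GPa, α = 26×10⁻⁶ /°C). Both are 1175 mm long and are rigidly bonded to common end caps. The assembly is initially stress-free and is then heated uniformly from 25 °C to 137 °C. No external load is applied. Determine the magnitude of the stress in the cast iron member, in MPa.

σ ≈ 95.7 MPa (tensile)

Equilibrium of a rigid end plate with no external load gives equal and opposite internal forces ±P in the two members. Since α_{magnesium alloy} > α_{cast iron}, heating drives the magnesium alloy into compression and the cast iron into tension.
Compatibility of the two members (thermal + elastic change equal): (α₁ − α₂)ΔT = P·[1/(A₁E₁) + 1/(A₂E₂)].
|α₁ − α₂|·ΔT = 15.2×10⁻⁶ × 112 = 0.001702.
1/(A₁E₁) + 1/(A₂E₂) = 1/(625×118×10³) + 1/(1525×44×10³) = 2.846×10⁻⁸ N⁻¹.
P = 0.001702 / 2.846×10⁻⁸ = 59810 N = 59.81 kN.
σ_{cast iron} = P/A₁ = 59810/625 = 95.7 MPa, tensile.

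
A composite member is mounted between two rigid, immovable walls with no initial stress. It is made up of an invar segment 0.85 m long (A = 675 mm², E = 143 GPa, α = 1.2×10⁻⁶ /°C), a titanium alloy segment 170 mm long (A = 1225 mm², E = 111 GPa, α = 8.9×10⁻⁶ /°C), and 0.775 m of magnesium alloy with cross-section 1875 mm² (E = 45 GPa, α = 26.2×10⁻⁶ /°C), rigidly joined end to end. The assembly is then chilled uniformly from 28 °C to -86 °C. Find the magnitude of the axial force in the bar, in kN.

P ≈ 135 kN (tensile)

Free thermal contraction of the whole bar: Σ αᵢΔT Lᵢ = 1.2×10⁻⁶×114×850 + 8.9×10⁻⁶×114×170 + 26.2×10⁻⁶×114×775 = 2.604 mm.
The walls prevent any net length change, so an axial force P (same in every segment) develops. Compatibility: P · Σ Lᵢ/(AᵢEᵢ) = δ_free.
Σ Lᵢ/(AᵢEᵢ) = 850/(675×143×10³) + 170/(1225×111×10³) + 775/(1875×45×10³) = 1.924×10⁻⁵ mm/N.
So P = 2.604 / 1.924×10⁻⁵ = 135.3 kN, tensile.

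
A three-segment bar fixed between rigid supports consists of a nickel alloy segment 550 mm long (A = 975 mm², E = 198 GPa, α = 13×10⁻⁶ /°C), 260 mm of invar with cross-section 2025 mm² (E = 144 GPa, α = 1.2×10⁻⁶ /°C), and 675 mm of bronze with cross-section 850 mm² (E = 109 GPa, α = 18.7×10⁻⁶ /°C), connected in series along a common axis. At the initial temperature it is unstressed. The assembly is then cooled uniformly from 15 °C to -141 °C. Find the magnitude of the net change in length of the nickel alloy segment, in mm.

|ΔL| ≈ 0.306 mm

If the supports were absent, the total length change would be Σ αᵢΔT Lᵢ = 13×10⁻⁶×156×550 + 1.2×10⁻⁶×156×260 + 18.7×10⁻⁶×156×675 = 3.133 mm.
Since the ends are fixed, an axial force P builds up, equal in every segment, with P · Σ Lᵢ/(AᵢEᵢ) = δ_free.
The series flexibility is Σ Lᵢ/(AᵢEᵢ) = 550/(975×198×10³) + 260/(2025×144×10³) + 675/(850×109×10³) = 1.103×10⁻⁵ mm/N.
P = 3.133 / 1.103×10⁻⁵ = 284200 N = 284.2 kN, tensile.
For the nickel alloy segment, free thermal change = 13×10⁻⁶×156×550 = 1.115 mm and elastic change from P = 284200×550/(975×198×10³) = 0.8096 mm; these oppose, so the net change is 0.306 mm (segment shortens).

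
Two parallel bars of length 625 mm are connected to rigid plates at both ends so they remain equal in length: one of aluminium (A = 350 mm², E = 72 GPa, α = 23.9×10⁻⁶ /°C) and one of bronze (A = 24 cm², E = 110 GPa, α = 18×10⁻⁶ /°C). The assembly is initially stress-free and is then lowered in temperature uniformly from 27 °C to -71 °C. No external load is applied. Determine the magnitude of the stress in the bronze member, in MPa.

σ ≈ 5.54 MPa (compressive)

Equilibrium of a rigid end plate with no external load gives equal and opposite internal forces ±P in the two members. Since α_{aluminium} > α_{bronze}, cooling drives the aluminium into tension and the bronze into compression.
Setting the final lengths equal and cancelling L: (α₁ − α₂)ΔT = P/(A₁E₁) + P/(A₂E₂).
|α₁ − α₂|·ΔT = 5.9×10⁻⁶ × 98 = 0.0005782.
1/(A₁E₁) + 1/(A₂E₂) = 1/(350×72×10³) + 1/(2400×110×10³) = 4.347×10⁻⁸ N⁻¹.
So P = 0.0005782 / 4.347×10⁻⁸ = 13.3 kN.
σ_{bronze} = P/A₂ = 13300/2400 = 5.542 MPa, compressive.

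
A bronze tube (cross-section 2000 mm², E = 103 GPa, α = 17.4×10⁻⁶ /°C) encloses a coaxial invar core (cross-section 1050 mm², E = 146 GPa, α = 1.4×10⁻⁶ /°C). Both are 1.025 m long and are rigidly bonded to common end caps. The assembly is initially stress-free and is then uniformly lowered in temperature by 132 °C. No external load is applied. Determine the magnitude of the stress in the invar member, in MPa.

σ ≈ 177 MPa (compressive)

Equilibrium of a rigid end plate with no external load gives equal and opposite internal forces ±P in the two members. Since α_{bronze} > α_{invar}, cooling drives the bronze into tension and the invar into compression.
Compatibility of the two members (thermal + elastic change equal): (α₁ − α₂)ΔT = P·[1/(A₁E₁) + 1/(A₂E₂)].
|α₁ − α₂|·ΔT = 16×10⁻⁶ × 132 = 0.002112.
1/(A₁E₁) + 1/(A₂E₂) = 1/(2000×103×10³) + 1/(1050×146×10³) = 1.138×10⁻⁸ N⁻¹.
So P = 0.002112 / 1.138×10⁻⁸ = 185.6 kN.
σ_{invar} = P/A₂ = 185600/1050 = 176.8 MPa, compressive.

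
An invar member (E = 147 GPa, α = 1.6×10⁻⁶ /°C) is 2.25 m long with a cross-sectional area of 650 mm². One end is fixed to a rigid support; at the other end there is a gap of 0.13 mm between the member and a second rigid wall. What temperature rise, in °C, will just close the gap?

ΔT ≈ 36.1 °C

The gap closes when αΔT L = 0.13 mm, since the member is still unstressed at that instant.
So ΔT = g/(αL) = 0.13/(1.6×10⁻⁶ × 2250) = 36.11 °C.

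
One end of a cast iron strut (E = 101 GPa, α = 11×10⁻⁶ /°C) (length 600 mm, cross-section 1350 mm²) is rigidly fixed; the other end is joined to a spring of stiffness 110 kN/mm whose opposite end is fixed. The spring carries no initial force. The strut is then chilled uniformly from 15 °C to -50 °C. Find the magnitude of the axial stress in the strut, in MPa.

If the spring were absent the strut would shorten by αΔT L = 11×10⁻⁶ × 65 × 600 = 0.429 mm.
Let P be the tensile force in the spring. The strut extends elastically by PL/(AE) and the spring stretches by P/k; together these equal δ_free.
P [ L/(AE) + 1/k ] = δ_free → P [ 600/(1350×101×10³) + 1/(110×10³) ] = 0.429.
P = 0.429 / 1.349×10⁻⁵ = 31800 N.
σ = P/A = 31800/1350 = 23.55 MPa.

σ ≈ 23.6 MPa (tensile)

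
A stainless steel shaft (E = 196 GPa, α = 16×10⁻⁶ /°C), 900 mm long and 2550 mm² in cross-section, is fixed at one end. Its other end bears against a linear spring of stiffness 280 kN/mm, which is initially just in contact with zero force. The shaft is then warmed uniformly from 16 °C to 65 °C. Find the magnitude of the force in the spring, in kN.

P ≈ 131 kN

Free thermal expansion: δ_free = αΔT L = 16×10⁻⁶ × 49 × 900 = 0.7056 mm.
With a force P in the spring, the elastic change of the shaft is PL/(AE) and that of the spring is P/k; compatibility requires their sum to equal δ_free.
So P = δ_free / [L/(AE) + 1/k] = 0.7056 / [ 900/(2550×196×10³) + 1/(280×10³) ].
P = 0.7056 / 5.372×10⁻⁶ = 131300 N.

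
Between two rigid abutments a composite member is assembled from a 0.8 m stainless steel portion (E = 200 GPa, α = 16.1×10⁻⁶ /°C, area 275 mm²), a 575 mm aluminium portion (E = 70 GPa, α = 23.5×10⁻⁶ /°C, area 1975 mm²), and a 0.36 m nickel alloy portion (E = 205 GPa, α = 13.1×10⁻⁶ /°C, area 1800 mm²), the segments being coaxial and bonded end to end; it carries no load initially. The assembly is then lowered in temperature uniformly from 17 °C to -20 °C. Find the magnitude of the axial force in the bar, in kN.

With the walls removed the bar would change length by δ_free = Σ αᵢΔT Lᵢ = 16.1×10⁻⁶×37×800 + 23.5×10⁻⁶×37×575 + 13.1×10⁻⁶×37×360 = 1.151 mm.
The walls prevent any net length change, so an axial force P (same in every segment) develops. Compatibility: P · Σ Lᵢ/(AᵢEᵢ) = δ_free.
Σ Lᵢ/(AᵢEᵢ) = 800/(275×200×10³) + 575/(1975×70×10³) + 360/(1800×205×10³) = 1.968×10⁻⁵ mm/N.
Hence P = δ_free / Σ(L/AE) = 1.151/1.968×10⁻⁵ = 58.49 kN (tensile).

P ≈ 58.5 kN (tensile)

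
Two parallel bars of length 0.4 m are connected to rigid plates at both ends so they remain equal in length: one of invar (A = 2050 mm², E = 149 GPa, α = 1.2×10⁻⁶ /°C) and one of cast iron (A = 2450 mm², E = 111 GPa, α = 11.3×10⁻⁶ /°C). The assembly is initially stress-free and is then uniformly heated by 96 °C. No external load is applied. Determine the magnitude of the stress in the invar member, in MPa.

Equilibrium of a rigid end plate with no external load gives equal and opposite internal forces ±P in the two members. Since α_{cast iron} > α_{invar}, heating drives the cast iron into compression and the invar into tension.
Equating the net (thermal + elastic) strains gives |α₁ − α₂|·ΔT = P·[1/(A₁E₁) + 1/(A₂E₂)].
|α₁ − α₂|·ΔT = 10.1×10⁻⁶ × 96 = 0.0009696.
1/(A₁E₁) + 1/(A₂E₂) = 1/(2050×149×10³) + 1/(2450×111×10³) = 6.951×10⁻⁹ N⁻¹.
P = 0.0009696 / 6.951×10⁻⁹ = 139500 N = 139.5 kN.
σ_{invar} = P/A₁ = 139500/2050 = 68.04 MPa, tensile.

σ ≈ 68 MPa (tensile)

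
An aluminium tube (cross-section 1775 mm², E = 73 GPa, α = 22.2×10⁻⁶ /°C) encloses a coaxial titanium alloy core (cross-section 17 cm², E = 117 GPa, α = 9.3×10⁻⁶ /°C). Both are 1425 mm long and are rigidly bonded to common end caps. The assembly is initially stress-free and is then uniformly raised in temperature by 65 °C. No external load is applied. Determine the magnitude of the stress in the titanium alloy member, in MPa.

σ ≈ 38.7 MPa (tensile)

Both members must finish at the same length. With the larger α, the aluminium tends to over-expand; the plates restrain it, putting the aluminium in compression and the titanium alloy in tension. With no external load the two internal forces are equal and opposite, magnitude P.
Setting the final lengths equal and cancelling L: (α₁ − α₂)ΔT = P/(A₁E₁) + P/(A₂E₂).
|α₁ − α₂|·ΔT = 12.9×10⁻⁶ × 65 = 0.0008385.
1/(A₁E₁) + 1/(A₂E₂) = 1/(1775×73×10³) + 1/(1700×117×10³) = 1.275×10⁻⁸ N⁻¹.
P = 0.0008385 / 1.275×10⁻⁸ = 65790 N = 65.79 kN.
σ_{titanium alloy} = P/A₂ = 65790/1700 = 38.7 MPa, tensile.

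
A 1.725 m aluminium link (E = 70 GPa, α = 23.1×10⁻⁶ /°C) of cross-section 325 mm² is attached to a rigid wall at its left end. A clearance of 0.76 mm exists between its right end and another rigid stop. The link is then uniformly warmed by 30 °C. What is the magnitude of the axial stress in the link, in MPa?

If the wall were absent the link would grow by αΔT L = 23.1×10⁻⁶ × 30 × 1725 = 1.195 mm.
After closing the 0.76 mm clearance, 1.195 − 0.76 = 0.4354 mm of expansion remains to be suppressed by the wall.
Compatibility: PL/(AE) = 0.4354 mm, so σ = P/A = E × (0.4354/1725) = 17.67 MPa.

σ ≈ 17.7 MPa (compressive)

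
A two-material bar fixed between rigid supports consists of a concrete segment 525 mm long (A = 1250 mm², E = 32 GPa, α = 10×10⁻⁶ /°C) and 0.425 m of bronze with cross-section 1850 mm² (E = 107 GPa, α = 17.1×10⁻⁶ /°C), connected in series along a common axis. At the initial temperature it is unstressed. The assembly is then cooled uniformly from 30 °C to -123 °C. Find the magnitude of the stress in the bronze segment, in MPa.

σ ≈ 67.8 MPa (tensile)

With the walls removed the bar would change length by δ_free = Σ αᵢΔT Lᵢ = 10×10⁻⁶×153×525 + 17.1×10⁻⁶×153×425 = 1.915 mm.
The rigid supports impose zero overall length change; the single axial force P common to all segments must satisfy P Σ Lᵢ/(AᵢEᵢ) = δ_free.
Σ Lᵢ/(AᵢEᵢ) = 525/(1250×32×10³) + 425/(1850×107×10³) = 1.527×10⁻⁵ mm/N.
So P = 1.915 / 1.527×10⁻⁵ = 125.4 kN, tensile.
σ_{bronze} = P / A = 125400 / 1850 = 67.79 MPa.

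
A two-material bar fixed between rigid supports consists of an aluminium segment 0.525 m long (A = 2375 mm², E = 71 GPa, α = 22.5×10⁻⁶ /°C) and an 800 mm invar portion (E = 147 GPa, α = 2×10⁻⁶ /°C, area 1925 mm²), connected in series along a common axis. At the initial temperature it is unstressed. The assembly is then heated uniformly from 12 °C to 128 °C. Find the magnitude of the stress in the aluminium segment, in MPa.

If the supports were absent, the total length change would be Σ αᵢΔT Lᵢ = 22.5×10⁻⁶×116×525 + 2×10⁻⁶×116×800 = 1.556 mm.
The rigid supports impose zero overall length change; the single axial force P common to all segments must satisfy P Σ Lᵢ/(AᵢEᵢ) = δ_free.
The series flexibility is Σ Lᵢ/(AᵢEᵢ) = 525/(2375×71×10³) + 800/(1925×147×10³) = 5.941×10⁻⁶ mm/N.
So P = 1.556 / 5.941×10⁻⁶ = 261.9 kN, compressive.
σ_{aluminium} = P / A = 261900 / 2375 = 110.3 MPa.

σ ≈ 110 MPa (compressive)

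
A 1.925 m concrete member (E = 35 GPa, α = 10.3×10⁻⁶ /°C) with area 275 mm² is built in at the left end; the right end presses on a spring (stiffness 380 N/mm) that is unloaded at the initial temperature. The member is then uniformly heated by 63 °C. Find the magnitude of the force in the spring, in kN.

P ≈ 0.441 kN

Free thermal expansion: δ_free = αΔT L = 10.3×10⁻⁶ × 63 × 1925 = 1.249 mm.
Let P be the compressive force at the spring. The member shortens elastically by PL/(AE) and the spring compresses by P/k; together these equal δ_free.
So P = δ_free / [L/(AE) + 1/k] = 1.249 / [ 1925/(275×35×10³) + 1/(380) ].
P = 1.249 / 0.002832 = 441.1 N.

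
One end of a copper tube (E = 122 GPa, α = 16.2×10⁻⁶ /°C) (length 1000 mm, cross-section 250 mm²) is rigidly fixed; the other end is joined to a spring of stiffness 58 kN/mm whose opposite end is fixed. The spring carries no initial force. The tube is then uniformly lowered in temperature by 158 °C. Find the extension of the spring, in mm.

δ ≈ 0.882 mm

Free thermal contraction: δ_free = αΔT L = 16.2×10⁻⁶ × 158 × 1000 = 2.56 mm.
Let P be the tensile force in the spring. The tube extends elastically by PL/(AE) and the spring stretches by P/k; together these equal δ_free.
P [ L/(AE) + 1/k ] = δ_free → P [ 1000/(250×122×10³) + 1/(58×10³) ] = 2.56.
P = 2.56 / 5.003×10⁻⁵ = 51160 N.
Spring extension = P/k = 51160/(58×10³) = 0.8821 mm.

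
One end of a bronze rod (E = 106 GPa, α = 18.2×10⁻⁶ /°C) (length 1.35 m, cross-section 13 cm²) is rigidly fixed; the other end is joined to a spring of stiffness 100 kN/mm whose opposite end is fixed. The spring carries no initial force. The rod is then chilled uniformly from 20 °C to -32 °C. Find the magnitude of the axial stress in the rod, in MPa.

σ ≈ 49.6 MPa (tensile)

If the spring were absent the rod would shorten by αΔT L = 18.2×10⁻⁶ × 52 × 1350 = 1.278 mm.
With a force P in the spring, the elastic change of the rod is PL/(AE) and that of the spring is P/k; compatibility requires their sum to equal δ_free.
P [ L/(AE) + 1/k ] = δ_free → P [ 1350/(1300×106×10³) + 1/(100×10³) ] = 1.278.
P = 1.278 / 1.98×10⁻⁵ = 64540 N.
σ = P/A = 64540/1300 = 49.64 MPa.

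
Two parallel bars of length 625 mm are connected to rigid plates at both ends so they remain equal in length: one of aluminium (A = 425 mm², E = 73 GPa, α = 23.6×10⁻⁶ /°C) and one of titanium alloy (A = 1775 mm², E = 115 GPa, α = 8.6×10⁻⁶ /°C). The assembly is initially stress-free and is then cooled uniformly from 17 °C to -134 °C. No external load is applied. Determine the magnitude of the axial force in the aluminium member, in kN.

Both members must finish at the same length. With the larger α, the aluminium tends to over-contract; the plates restrain it, putting the aluminium in tension and the titanium alloy in compression. With no external load the two internal forces are equal and opposite, magnitude P.
Equating the net (thermal + elastic) strains gives |α₁ − α₂|·ΔT = P·[1/(A₁E₁) + 1/(A₂E₂)].
|α₁ − α₂|·ΔT = 15×10⁻⁶ × 151 = 0.002265.
1/(A₁E₁) + 1/(A₂E₂) = 1/(425×73×10³) + 1/(1775×115×10³) = 3.713×10⁻⁸ N⁻¹.
So P = 0.002265 / 3.713×10⁻⁸ = 61 kN.

P ≈ 61 kN (tensile in the aluminium)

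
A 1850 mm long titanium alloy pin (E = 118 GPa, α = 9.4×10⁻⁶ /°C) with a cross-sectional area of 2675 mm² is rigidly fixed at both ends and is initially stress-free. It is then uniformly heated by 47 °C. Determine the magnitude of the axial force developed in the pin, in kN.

Full restraint means ε = 0, so the stress is σ = EαΔT = 118×10³ × 9.4×10⁻⁶ × 47 = 52.13 MPa.
Then P = σA = 52.13 × 2675 mm² = 139.5 kN, compressive.

P ≈ 139 kN (compressive)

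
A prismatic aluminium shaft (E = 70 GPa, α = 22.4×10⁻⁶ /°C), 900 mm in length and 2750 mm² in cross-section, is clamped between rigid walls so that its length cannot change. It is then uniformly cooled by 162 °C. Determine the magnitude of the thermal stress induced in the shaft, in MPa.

Because both ends are immovable the net strain is zero, and the suppressed thermal strain is αΔT = 22.4×10⁻⁶ × 162 = 3628.8×10⁻⁶.
The stress required to suppress this strain is σ = Eε = 70×10³ × 3628.8×10⁻⁶ = 254 MPa, tensile since the shaft is trying to contract.

σ ≈ 254 MPa (tensile)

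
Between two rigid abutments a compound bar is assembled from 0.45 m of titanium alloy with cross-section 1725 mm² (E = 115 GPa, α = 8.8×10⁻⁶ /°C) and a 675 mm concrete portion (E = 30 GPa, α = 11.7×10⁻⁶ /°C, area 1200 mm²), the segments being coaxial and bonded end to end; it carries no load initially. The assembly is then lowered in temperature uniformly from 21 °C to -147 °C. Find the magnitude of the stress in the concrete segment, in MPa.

σ ≈ 79 MPa (tensile)

If the supports were absent, the total length change would be Σ αᵢΔT Lᵢ = 8.8×10⁻⁶×168×450 + 11.7×10⁻⁶×168×675 = 1.992 mm.
The rigid supports impose zero overall length change; the single axial force P common to all segments must satisfy P Σ Lᵢ/(AᵢEᵢ) = δ_free.
Σ Lᵢ/(AᵢEᵢ) = 450/(1725×115×10³) + 675/(1200×30×10³) = 2.102×10⁻⁵ mm/N.
P = 1.992 / 2.102×10⁻⁵ = 94780 N = 94.78 kN, tensile.
σ_{concrete} = P / A = 94780 / 1200 = 78.98 MPa.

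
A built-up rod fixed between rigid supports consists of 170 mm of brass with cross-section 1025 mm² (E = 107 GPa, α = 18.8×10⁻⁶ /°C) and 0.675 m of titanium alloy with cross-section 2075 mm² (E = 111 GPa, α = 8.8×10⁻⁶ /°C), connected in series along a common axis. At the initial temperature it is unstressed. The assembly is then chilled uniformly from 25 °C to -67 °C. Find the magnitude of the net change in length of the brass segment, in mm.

|ΔL| ≈ 0.00327 mm

Free thermal contraction of the whole bar: Σ αᵢΔT Lᵢ = 18.8×10⁻⁶×92×170 + 8.8×10⁻⁶×92×675 = 0.8405 mm.
Since the ends are fixed, an axial force P builds up, equal in every segment, with P · Σ Lᵢ/(AᵢEᵢ) = δ_free.
The series flexibility is Σ Lᵢ/(AᵢEᵢ) = 170/(1025×107×10³) + 675/(2075×111×10³) = 4.481×10⁻⁶ mm/N.
P = 0.8405 / 4.481×10⁻⁶ = 187600 N = 187.6 kN, tensile.
For the brass segment, free thermal change = 18.8×10⁻⁶×92×170 = 0.294 mm and elastic change from P = 187600×170/(1025×107×10³) = 0.2908 mm; these oppose, so the net change is 0.00327 mm (segment shortens).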